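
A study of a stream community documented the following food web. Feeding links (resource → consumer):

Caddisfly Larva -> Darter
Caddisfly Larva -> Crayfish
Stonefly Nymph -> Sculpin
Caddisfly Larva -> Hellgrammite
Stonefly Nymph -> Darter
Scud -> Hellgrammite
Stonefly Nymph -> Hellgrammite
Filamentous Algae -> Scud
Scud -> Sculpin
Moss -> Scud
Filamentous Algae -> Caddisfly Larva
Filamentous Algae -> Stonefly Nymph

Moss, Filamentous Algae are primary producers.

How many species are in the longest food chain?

3 species

One longest chain: Filamentous Algae → Stonefly Nymph → Hellgrammite.
It has 3 species and 2 links.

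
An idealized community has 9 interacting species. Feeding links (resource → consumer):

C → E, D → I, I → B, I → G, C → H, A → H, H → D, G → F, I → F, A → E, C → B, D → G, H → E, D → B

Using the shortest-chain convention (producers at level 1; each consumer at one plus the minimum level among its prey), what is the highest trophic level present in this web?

5

Producers (level 1): A, C.
Following each consumer down to its lowest-level prey: A → H → D → I → F (levels 1 through 5).
All prey of F (I 4, G 4) are at level 4 or above, so F is at level 1 + 4 = 5.
Every consumer has at least one prey at level 4 or below, so none exceeds level 5.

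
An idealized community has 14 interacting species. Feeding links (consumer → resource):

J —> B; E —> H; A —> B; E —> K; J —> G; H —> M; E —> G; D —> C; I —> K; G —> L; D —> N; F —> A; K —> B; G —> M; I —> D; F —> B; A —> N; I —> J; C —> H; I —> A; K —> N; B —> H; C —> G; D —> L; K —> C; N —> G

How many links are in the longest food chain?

One longest chain: L → G → N → A → F.
It has 5 species and 4 links.

4 links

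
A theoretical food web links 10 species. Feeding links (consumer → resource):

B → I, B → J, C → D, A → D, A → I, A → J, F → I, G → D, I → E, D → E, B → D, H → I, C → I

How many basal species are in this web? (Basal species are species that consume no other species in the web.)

2

Basal species (no prey listed): J, E.
Count: 2.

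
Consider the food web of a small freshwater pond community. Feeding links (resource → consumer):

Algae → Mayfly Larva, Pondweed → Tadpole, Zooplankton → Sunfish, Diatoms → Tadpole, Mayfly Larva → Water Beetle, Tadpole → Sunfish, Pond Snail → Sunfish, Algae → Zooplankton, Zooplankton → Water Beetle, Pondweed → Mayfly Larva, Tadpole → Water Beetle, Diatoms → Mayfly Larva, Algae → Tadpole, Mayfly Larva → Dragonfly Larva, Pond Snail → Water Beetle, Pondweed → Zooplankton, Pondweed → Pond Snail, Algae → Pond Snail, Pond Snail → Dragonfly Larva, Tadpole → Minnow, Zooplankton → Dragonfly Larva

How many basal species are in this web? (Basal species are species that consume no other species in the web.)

3

Basal species (no prey listed): Algae, Pondweed, Diatoms.
Count: 3.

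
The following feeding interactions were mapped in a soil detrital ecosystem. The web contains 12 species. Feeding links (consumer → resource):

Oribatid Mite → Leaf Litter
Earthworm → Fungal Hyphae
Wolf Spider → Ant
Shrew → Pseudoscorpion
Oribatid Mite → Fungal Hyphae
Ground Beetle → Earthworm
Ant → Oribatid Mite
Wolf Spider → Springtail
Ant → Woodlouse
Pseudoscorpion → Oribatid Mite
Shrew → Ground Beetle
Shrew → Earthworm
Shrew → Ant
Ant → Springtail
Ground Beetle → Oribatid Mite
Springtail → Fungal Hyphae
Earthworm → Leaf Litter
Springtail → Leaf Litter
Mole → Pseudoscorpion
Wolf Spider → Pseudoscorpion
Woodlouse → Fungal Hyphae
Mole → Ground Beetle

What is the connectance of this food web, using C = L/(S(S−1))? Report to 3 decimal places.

The web has S = 12 species and L = 22 feeding links.
C = L / (S(S−1)) = 22 / 132 = 0.1667 ≈ 0.167.

C = 0.167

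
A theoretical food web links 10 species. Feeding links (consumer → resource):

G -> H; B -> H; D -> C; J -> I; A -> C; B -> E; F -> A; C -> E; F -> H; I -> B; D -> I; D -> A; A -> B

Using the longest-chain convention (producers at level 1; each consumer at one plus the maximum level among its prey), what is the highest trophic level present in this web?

Producers (level 1): H, E.
H → B → I → J gives J level 4.
No species has a prey at level 4, so no species reaches level 5.

4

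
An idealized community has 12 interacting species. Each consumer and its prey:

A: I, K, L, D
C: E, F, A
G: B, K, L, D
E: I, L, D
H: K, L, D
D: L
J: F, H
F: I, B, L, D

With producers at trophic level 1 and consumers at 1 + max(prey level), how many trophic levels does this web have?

Producers (level 1): I, B, K, L.
L → D → F → J gives J level 4.
No species has a prey at level 4, so no species reaches level 5.

4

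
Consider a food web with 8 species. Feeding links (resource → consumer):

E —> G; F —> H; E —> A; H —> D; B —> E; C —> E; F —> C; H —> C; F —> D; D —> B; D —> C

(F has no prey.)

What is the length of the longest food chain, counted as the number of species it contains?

One longest chain: F → H → D → C → E → A.
It has 6 species and 5 links.

6 species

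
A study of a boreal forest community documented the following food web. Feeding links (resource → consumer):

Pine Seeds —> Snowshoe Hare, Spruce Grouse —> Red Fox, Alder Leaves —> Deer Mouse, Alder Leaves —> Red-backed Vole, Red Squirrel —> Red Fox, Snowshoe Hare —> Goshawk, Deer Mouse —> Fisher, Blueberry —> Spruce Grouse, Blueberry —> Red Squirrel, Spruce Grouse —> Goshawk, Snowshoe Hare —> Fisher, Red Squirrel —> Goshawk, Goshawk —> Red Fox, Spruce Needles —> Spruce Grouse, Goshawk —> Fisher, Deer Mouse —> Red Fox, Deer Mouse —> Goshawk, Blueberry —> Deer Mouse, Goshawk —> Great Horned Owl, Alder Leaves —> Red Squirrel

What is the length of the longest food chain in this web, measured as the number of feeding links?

3 links

One longest chain: Alder Leaves → Deer Mouse → Goshawk → Great Horned Owl.
It has 4 species and 3 links.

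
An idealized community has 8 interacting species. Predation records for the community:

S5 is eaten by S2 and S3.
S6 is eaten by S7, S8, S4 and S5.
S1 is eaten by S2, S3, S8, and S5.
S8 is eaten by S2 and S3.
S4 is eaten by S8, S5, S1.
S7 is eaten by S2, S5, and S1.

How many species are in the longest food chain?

One longest chain: S6 → S4 → S1 → S8 → S2.
It has 5 species and 4 links.

5 species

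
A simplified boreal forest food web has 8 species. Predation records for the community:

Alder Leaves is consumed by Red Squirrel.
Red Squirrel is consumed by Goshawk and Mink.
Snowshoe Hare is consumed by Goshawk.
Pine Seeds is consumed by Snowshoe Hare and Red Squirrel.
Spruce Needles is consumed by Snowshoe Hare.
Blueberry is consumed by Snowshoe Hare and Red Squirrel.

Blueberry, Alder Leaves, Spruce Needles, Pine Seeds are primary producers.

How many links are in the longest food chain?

2 links

One longest chain: Blueberry → Red Squirrel → Goshawk.
It has 3 species and 2 links.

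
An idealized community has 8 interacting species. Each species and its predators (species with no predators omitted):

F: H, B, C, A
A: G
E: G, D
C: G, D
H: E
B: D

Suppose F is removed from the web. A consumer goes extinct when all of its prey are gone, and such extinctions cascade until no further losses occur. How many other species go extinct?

7

Remove F.
Round 1: H (all prey gone), B (all prey gone), C (all prey gone), A (all prey gone) → extinct.
Round 2: E (all prey gone) → extinct.
Round 3: G (all prey gone), D (all prey gone) → extinct.
No further losses. Total secondary extinctions: 7.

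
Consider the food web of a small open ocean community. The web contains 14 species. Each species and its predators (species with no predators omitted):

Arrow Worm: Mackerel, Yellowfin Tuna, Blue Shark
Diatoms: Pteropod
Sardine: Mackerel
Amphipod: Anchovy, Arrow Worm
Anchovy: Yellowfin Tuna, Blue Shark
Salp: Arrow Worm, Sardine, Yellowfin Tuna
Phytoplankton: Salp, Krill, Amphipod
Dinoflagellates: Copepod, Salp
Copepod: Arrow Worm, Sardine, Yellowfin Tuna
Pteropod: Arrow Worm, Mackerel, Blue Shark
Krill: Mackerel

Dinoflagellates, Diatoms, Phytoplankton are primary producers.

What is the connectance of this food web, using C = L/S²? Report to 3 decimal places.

C = 0.122

The web has S = 14 species and L = 24 feeding links.
C = L / S² = 24 / 196 = 0.1224 ≈ 0.122.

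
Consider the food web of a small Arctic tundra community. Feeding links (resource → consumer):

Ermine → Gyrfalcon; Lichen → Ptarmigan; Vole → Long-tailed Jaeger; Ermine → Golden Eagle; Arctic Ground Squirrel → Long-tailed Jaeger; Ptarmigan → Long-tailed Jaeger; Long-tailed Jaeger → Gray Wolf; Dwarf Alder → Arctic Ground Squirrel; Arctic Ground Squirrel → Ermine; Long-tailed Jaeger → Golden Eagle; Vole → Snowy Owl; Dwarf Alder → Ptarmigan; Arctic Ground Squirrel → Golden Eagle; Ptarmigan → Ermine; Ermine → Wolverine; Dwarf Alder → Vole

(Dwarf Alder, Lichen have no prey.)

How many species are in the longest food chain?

4 species

One longest chain: Dwarf Alder → Ptarmigan → Long-tailed Jaeger → Golden Eagle.
It has 4 species and 3 links.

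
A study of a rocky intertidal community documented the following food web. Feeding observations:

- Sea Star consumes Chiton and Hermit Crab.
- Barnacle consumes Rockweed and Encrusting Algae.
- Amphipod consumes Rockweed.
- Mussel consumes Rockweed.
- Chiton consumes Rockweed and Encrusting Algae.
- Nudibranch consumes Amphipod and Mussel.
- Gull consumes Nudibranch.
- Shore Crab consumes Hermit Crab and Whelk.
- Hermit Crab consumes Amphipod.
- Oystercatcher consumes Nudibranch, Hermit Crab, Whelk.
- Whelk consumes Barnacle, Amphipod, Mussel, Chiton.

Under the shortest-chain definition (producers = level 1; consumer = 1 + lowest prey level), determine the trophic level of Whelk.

Rockweed is a producer → level 1.
Amphipod eats Rockweed → level 2.
Whelk eats Amphipod → level 3.
No prey of Whelk is below level 2, so 3 is the minimum.

Trophic level 3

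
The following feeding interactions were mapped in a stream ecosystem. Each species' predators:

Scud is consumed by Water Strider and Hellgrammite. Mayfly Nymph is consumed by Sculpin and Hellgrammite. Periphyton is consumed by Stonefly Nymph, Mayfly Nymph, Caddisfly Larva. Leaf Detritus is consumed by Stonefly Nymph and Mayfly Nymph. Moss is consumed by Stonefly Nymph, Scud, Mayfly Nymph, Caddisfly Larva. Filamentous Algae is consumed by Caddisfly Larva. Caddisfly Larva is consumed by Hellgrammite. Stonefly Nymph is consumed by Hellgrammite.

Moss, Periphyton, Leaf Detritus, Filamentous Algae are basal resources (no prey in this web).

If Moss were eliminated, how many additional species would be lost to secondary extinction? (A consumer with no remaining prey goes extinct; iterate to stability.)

2

Remove Moss.
Round 1: Scud (all prey gone) → extinct.
Round 2: Water Strider (all prey gone) → extinct.
No further losses. Total secondary extinctions: 2.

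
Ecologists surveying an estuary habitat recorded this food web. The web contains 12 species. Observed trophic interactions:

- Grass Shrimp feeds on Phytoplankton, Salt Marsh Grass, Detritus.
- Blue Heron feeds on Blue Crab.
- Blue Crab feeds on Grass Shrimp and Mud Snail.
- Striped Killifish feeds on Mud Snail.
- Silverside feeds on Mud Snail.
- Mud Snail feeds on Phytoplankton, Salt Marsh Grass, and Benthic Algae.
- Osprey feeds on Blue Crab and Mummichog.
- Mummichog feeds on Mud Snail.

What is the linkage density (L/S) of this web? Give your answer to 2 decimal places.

L/S = 1.17

There are L = 14 links among S = 12 species.
L/S = 14/12 = 1.1667 ≈ 1.17.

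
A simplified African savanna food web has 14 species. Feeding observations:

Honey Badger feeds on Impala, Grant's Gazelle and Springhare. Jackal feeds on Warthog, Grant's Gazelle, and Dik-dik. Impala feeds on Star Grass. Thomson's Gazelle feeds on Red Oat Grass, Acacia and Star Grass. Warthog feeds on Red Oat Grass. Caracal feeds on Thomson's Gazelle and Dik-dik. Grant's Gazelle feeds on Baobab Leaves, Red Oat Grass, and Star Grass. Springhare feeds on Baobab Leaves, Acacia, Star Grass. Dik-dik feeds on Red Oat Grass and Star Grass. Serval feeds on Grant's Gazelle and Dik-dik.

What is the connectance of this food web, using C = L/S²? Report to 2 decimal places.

C = 0.12

The web has S = 14 species and L = 23 feeding links.
C = L / S² = 23 / 196 = 0.1173 ≈ 0.12.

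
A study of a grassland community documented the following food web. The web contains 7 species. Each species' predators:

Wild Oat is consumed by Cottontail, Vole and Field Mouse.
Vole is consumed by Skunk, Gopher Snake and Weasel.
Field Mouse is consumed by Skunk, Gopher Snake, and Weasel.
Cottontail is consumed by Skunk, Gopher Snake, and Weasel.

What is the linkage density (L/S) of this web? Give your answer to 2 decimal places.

There are L = 12 links among S = 7 species.
L/S = 12/7 = 1.7143 ≈ 1.71.

L/S = 1.71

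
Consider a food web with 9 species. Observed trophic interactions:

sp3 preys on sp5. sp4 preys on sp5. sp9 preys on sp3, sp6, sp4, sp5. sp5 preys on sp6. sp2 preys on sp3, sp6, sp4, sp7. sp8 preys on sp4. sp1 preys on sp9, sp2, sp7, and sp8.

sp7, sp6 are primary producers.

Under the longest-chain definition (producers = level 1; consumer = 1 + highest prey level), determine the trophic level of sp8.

Trophic level 4

sp6 is a producer → level 1.
sp5 eats sp6 → level 2.
sp4 eats sp5 → level 3.
sp8 eats sp4 → level 4.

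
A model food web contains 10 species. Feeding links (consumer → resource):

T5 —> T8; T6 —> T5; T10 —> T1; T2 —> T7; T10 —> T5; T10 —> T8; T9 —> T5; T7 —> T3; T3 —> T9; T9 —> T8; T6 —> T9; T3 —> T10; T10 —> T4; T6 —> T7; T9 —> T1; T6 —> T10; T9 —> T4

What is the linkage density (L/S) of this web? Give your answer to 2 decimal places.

L/S = 1.70

There are L = 17 links among S = 10 species.
L/S = 17/10 = 1.7000 ≈ 1.70.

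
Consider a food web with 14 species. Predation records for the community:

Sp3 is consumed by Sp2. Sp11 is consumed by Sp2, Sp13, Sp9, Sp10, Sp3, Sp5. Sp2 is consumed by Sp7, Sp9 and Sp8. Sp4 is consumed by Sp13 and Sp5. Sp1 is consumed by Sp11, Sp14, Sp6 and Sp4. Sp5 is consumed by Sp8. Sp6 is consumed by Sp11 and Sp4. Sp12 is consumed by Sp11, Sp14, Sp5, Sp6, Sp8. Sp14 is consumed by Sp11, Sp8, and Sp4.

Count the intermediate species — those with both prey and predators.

Intermediate species (has both prey and predators): Sp14, Sp6, Sp4, Sp11, Sp5, Sp3, Sp2.
Count: 7.

7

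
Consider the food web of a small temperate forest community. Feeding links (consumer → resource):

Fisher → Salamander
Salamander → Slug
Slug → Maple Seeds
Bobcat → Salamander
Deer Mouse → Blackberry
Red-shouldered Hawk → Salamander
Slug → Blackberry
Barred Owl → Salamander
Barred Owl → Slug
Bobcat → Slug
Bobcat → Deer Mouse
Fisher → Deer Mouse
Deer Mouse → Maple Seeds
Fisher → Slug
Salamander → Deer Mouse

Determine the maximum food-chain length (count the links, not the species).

3 links

One longest chain: Maple Seeds → Deer Mouse → Salamander → Bobcat.
It has 4 species and 3 links.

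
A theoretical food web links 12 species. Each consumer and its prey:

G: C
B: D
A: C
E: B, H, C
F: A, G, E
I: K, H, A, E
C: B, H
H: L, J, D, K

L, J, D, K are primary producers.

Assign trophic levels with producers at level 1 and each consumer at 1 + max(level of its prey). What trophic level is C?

Trophic level 3

D is a producer → level 1.
B eats D → level 2.
C eats B (level 2); other prey at levels: H 2 → level 3.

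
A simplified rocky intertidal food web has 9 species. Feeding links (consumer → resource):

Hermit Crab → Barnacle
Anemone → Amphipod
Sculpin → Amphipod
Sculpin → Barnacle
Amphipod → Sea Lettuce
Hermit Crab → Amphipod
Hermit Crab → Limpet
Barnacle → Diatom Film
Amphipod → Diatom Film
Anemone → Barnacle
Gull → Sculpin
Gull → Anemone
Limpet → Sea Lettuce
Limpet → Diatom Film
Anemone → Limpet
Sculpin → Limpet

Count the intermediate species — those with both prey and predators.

Intermediate species (has both prey and predators): Barnacle, Amphipod, Limpet, Anemone, Sculpin.
Count: 5.

5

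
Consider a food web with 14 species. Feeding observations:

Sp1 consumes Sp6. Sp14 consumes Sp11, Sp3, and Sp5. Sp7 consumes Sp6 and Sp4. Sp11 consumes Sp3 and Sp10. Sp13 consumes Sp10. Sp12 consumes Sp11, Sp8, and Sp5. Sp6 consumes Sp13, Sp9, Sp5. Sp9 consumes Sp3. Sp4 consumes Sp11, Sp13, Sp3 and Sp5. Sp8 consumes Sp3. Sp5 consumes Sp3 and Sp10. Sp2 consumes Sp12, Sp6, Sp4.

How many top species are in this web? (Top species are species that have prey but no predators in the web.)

4

Top species (has prey, but nothing eats it): Sp14, Sp1, Sp7, Sp2.
Count: 4.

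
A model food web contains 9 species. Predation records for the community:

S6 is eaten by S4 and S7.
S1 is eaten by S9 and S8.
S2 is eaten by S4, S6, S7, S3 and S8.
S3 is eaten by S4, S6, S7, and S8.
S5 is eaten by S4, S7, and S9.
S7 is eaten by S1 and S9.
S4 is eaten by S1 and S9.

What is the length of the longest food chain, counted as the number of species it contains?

One longest chain: S2 → S3 → S6 → S7 → S1 → S8.
It has 6 species and 5 links.

6 species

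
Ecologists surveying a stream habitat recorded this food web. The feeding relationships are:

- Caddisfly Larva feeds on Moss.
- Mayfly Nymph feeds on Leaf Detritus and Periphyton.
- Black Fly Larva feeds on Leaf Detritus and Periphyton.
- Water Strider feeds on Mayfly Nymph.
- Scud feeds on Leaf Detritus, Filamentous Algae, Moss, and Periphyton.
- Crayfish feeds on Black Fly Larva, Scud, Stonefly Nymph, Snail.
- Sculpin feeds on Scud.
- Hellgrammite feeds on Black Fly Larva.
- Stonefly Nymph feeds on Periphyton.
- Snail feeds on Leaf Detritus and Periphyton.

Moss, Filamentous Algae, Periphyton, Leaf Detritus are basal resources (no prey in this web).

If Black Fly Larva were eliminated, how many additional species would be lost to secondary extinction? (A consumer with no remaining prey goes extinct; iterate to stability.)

1

Remove Black Fly Larva.
Round 1: Hellgrammite (all prey gone) → extinct.
No further losses. Total secondary extinctions: 1.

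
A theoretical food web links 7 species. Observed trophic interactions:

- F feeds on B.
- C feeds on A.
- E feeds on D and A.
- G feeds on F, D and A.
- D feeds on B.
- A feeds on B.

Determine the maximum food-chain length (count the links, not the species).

2 links

One longest chain: B → D → G.
It has 3 species and 2 links.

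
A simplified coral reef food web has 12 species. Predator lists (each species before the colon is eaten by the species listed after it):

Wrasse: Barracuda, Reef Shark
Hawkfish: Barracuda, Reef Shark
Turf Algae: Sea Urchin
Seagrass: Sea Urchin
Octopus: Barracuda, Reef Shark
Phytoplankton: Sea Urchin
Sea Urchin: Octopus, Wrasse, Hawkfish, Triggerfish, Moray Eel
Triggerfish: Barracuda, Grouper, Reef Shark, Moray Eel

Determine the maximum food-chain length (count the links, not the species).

3 links

One longest chain: Seagrass → Sea Urchin → Octopus → Barracuda.
It has 4 species and 3 links.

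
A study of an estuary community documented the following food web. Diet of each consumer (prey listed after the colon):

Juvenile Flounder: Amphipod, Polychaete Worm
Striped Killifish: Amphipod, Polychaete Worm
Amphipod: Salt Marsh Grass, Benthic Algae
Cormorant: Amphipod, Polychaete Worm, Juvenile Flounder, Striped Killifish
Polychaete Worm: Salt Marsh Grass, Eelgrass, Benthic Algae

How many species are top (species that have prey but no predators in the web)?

Top species (has prey, but nothing eats it): Cormorant.
Count: 1.

1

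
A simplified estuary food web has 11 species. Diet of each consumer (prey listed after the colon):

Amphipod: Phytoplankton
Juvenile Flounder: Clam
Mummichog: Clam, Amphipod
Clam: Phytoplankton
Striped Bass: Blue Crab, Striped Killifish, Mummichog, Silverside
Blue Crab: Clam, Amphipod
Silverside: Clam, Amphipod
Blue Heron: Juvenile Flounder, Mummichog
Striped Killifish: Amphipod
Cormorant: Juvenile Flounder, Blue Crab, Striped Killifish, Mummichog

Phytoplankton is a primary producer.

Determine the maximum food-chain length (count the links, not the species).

One longest chain: Phytoplankton → Clam → Juvenile Flounder → Blue Heron.
It has 4 species and 3 links.

3 links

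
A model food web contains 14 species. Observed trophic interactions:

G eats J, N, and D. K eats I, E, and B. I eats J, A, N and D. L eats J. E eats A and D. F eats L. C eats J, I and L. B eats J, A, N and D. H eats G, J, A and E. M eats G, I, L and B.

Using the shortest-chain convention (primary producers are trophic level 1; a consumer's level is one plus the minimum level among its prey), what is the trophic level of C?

J is a producer → level 1.
C eats J → level 2.

Trophic level 2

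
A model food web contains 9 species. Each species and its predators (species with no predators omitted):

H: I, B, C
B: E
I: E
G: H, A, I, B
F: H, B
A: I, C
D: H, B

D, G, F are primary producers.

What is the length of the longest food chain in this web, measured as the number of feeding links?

One longest chain: D → H → I → E.
It has 4 species and 3 links.

3 links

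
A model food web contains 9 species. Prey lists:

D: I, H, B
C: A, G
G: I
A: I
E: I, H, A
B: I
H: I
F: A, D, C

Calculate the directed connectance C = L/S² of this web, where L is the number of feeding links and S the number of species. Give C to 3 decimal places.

C = 0.185

The web has S = 9 species and L = 15 feeding links.
C = L / S² = 15 / 81 = 0.1852 ≈ 0.185.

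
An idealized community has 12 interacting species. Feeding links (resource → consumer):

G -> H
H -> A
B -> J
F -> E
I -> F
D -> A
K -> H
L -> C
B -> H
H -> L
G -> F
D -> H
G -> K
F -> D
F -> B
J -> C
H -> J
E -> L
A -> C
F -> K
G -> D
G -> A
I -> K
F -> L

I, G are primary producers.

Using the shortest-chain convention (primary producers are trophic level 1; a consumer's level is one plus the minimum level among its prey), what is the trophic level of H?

G is a producer → level 1.
H eats G → level 2.

Trophic level 2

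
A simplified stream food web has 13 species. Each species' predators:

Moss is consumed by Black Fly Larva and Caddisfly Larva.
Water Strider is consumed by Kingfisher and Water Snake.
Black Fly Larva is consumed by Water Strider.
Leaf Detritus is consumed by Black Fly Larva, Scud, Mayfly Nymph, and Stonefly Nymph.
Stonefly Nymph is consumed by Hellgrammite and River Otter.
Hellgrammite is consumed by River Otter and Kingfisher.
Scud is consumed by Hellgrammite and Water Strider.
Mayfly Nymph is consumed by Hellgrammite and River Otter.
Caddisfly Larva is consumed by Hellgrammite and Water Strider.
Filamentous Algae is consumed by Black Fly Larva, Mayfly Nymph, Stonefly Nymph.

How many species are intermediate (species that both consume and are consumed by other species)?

7

Intermediate species (has both prey and predators): Scud, Black Fly Larva, Stonefly Nymph, Mayfly Nymph, Caddisfly Larva, Water Strider, Hellgrammite.
Count: 7.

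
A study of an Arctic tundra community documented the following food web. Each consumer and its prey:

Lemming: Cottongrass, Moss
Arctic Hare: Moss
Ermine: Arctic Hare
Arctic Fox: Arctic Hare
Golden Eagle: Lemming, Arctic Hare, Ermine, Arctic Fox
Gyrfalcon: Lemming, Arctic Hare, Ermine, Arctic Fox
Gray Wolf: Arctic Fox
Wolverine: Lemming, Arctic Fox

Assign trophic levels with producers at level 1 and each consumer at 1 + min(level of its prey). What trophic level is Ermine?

Trophic level 3

Moss is a producer → level 1.
Arctic Hare eats Moss → level 2.
Ermine eats Arctic Hare → level 3.
No prey of Ermine is below level 2, so 3 is the minimum.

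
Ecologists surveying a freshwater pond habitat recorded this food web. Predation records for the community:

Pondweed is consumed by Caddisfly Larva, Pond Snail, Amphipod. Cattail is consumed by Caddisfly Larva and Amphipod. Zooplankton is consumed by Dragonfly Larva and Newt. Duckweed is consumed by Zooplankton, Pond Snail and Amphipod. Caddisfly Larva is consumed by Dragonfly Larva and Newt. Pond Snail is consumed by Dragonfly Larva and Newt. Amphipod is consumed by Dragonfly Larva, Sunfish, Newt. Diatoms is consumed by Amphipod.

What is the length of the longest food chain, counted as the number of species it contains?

One longest chain: Duckweed → Zooplankton → Newt.
It has 3 species and 2 links.

3 species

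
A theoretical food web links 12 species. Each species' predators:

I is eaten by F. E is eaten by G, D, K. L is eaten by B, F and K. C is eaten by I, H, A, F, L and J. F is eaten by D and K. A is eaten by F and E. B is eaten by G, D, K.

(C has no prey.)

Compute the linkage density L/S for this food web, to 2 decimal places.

L/S = 1.67

There are L = 20 links among S = 12 species.
L/S = 20/12 = 1.6667 ≈ 1.67.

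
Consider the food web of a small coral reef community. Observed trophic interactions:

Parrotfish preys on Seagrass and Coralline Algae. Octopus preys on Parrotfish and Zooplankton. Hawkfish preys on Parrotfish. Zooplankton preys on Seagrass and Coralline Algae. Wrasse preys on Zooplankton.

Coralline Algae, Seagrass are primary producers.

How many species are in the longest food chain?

One longest chain: Coralline Algae → Parrotfish → Octopus.
It has 3 species and 2 links.

3 species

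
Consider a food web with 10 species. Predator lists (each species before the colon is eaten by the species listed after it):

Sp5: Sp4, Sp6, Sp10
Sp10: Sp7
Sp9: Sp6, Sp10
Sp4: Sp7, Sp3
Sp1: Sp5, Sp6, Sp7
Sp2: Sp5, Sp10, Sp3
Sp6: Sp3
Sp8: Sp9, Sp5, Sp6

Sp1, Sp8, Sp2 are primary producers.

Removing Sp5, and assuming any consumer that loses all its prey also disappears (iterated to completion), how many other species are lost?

Remove Sp5.
Round 1: Sp4 (all prey gone) → extinct.
No further losses. Total secondary extinctions: 1.

1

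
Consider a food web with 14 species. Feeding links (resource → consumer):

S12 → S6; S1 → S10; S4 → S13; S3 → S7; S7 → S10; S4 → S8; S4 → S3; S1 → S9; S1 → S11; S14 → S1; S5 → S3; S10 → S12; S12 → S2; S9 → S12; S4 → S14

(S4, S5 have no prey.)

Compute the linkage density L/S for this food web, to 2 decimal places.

There are L = 15 links among S = 14 species.
L/S = 15/14 = 1.0714 ≈ 1.07.

L/S = 1.07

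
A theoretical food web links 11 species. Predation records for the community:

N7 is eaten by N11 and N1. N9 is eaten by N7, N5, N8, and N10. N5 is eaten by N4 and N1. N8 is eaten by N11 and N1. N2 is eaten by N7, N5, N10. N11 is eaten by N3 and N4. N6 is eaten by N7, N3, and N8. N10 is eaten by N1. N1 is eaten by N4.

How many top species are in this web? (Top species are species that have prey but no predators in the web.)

2

Top species (has prey, but nothing eats it): N3, N4.
Count: 2.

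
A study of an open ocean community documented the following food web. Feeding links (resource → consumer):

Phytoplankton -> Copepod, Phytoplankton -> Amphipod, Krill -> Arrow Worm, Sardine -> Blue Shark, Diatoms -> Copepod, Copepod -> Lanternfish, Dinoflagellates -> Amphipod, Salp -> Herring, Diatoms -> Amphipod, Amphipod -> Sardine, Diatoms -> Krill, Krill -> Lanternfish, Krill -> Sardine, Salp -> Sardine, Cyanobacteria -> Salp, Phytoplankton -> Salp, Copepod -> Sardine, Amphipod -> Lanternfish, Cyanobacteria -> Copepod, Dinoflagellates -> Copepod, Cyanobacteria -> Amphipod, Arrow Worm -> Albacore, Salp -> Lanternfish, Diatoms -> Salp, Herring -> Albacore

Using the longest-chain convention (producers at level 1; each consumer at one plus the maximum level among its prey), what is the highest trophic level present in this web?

4

Producers (level 1): Dinoflagellates, Cyanobacteria, Phytoplankton, Diatoms.
Cyanobacteria → Salp → Sardine → Blue Shark gives Blue Shark level 4.
No species has a prey at level 4, so no species reaches level 5.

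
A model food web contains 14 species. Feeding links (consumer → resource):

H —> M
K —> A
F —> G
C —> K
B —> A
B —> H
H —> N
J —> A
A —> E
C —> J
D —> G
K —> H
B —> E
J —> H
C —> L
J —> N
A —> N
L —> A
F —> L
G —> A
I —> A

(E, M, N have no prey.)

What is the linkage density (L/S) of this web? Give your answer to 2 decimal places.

L/S = 1.50

There are L = 21 links among S = 14 species.
L/S = 21/14 = 1.5000 ≈ 1.50.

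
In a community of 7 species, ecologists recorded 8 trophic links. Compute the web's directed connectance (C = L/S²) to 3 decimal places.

C = 0.163

The web has S = 7 species and L = 8 feeding links.
C = L / S² = 8 / 49 = 0.1633 ≈ 0.163.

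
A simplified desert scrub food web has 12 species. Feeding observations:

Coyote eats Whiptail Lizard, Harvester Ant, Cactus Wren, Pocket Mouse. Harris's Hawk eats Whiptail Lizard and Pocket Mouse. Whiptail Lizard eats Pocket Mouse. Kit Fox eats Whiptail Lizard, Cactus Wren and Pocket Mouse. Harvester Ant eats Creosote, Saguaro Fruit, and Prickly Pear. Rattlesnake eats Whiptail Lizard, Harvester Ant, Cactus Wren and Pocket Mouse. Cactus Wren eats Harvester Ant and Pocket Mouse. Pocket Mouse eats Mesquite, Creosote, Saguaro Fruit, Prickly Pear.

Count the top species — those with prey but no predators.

Top species (has prey, but nothing eats it): Coyote, Rattlesnake, Kit Fox, Harris's Hawk.
Count: 4.

4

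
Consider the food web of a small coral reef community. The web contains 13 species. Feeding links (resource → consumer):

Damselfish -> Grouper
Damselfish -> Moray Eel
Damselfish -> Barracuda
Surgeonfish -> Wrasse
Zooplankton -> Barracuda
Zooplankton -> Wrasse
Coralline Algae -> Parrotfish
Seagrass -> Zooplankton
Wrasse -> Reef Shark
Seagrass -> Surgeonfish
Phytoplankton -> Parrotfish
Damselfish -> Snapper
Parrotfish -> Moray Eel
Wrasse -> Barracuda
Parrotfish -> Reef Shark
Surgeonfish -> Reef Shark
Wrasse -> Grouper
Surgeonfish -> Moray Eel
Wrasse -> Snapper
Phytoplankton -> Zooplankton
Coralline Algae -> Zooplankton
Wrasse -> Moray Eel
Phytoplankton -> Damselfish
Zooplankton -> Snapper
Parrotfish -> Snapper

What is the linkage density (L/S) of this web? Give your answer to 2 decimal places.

There are L = 25 links among S = 13 species.
L/S = 25/13 = 1.9231 ≈ 1.92.

L/S = 1.92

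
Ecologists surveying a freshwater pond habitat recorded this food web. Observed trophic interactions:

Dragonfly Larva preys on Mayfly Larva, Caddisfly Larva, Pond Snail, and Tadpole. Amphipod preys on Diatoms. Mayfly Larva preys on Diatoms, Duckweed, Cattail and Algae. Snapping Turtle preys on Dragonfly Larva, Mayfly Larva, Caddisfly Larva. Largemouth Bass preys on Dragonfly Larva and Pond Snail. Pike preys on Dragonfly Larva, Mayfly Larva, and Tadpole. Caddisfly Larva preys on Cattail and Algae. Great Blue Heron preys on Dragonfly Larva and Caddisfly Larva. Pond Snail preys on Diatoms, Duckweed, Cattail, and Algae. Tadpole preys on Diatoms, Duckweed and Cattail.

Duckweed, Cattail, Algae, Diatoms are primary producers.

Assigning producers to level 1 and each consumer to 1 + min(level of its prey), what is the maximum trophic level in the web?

3

Producers (level 1): Duckweed, Cattail, Algae, Diatoms.
Following each consumer down to its lowest-level prey: Duckweed → Tadpole → Pike (levels 1 through 3).
All prey of Pike (Tadpole 2, Mayfly Larva 2, Dragonfly Larva 3) are at level 2 or above, so Pike is at level 1 + 2 = 3.
Every consumer has at least one prey at level 2 or below, so none exceeds level 3.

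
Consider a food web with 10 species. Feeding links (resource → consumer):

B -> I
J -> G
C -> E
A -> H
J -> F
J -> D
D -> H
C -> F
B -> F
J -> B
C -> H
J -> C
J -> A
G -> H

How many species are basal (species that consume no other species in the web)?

Basal species (no prey listed): J.
Count: 1.

1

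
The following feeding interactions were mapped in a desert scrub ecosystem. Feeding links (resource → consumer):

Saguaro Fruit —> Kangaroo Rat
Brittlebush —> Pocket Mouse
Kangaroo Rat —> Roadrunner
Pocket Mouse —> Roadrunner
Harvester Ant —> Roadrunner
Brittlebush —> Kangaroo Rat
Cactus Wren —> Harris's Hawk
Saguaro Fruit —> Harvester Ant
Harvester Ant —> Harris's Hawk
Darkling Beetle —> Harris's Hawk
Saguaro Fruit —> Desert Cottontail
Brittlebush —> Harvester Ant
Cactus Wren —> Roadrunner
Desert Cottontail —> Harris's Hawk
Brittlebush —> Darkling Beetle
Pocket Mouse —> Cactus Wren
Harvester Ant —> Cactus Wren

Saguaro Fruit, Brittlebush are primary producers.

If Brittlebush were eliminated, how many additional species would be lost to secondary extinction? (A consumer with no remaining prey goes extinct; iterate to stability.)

2

Remove Brittlebush.
Round 1: Darkling Beetle (all prey gone), Pocket Mouse (all prey gone) → extinct.
No further losses. Total secondary extinctions: 2.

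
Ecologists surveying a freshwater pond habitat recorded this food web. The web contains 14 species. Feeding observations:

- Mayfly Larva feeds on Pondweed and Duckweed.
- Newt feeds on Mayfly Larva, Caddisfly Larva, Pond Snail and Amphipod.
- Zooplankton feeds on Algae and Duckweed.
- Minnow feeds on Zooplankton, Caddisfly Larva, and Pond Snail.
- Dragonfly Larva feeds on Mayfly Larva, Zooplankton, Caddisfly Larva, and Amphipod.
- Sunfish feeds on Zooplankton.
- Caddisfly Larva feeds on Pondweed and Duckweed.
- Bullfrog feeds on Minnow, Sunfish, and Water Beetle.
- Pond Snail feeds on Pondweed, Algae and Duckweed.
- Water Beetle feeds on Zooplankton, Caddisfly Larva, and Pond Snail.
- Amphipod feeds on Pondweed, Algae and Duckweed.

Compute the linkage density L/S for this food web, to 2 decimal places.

There are L = 30 links among S = 14 species.
L/S = 30/14 = 2.1429 ≈ 2.14.

L/S = 2.14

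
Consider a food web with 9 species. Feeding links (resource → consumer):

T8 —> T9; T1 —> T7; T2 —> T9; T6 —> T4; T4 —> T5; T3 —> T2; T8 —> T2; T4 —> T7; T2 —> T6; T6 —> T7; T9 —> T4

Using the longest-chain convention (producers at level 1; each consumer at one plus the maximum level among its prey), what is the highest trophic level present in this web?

Producers (level 1): T8, T1, T3.
T8 → T2 → T9 → T4 → T7 gives T7 level 5.
No species has a prey at level 5, so no species reaches level 6.

5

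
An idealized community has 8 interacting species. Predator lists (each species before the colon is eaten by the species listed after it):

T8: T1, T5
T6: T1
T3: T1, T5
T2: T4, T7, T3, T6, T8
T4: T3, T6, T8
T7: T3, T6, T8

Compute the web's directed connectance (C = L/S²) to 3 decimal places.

C = 0.250

The web has S = 8 species and L = 16 feeding links.
C = L / S² = 16 / 64 = 0.2500 ≈ 0.250.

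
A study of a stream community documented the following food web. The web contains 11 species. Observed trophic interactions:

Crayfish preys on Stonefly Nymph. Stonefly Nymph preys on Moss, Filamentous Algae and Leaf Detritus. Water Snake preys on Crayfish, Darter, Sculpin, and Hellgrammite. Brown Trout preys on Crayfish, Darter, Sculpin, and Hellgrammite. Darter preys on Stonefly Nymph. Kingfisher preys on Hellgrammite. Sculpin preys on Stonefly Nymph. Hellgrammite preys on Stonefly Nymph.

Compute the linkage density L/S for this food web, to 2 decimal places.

There are L = 16 links among S = 11 species.
L/S = 16/11 = 1.4545 ≈ 1.45.

L/S = 1.45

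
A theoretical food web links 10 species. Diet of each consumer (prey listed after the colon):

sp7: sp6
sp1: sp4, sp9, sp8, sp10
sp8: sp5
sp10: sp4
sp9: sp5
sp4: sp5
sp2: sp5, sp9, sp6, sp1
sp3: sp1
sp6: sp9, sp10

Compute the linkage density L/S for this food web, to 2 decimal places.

L/S = 1.60

There are L = 16 links among S = 10 species.
L/S = 16/10 = 1.6000 ≈ 1.60.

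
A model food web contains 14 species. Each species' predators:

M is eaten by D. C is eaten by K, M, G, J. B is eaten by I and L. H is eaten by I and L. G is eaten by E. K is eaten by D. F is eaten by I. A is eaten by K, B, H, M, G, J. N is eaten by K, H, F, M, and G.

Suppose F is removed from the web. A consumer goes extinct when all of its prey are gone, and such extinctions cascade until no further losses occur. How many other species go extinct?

0

Remove F.
Every predator of it retains at least one other prey: I still has B, H.
No consumer loses all prey, so no secondary extinctions occur.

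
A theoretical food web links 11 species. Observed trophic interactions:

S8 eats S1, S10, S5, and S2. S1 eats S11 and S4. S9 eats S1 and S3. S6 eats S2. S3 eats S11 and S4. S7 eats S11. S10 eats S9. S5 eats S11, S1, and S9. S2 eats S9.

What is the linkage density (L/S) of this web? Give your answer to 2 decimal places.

There are L = 17 links among S = 11 species.
L/S = 17/11 = 1.5455 ≈ 1.55.

L/S = 1.55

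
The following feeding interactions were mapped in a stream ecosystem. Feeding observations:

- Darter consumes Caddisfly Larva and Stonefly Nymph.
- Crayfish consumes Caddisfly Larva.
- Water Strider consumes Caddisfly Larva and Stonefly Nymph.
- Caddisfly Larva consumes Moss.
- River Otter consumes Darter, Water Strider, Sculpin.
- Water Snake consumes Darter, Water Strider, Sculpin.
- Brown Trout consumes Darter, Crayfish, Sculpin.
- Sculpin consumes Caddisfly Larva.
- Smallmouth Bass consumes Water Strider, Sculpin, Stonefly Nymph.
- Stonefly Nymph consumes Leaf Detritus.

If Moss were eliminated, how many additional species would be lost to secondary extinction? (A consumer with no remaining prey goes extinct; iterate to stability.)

Remove Moss.
Round 1: Caddisfly Larva (all prey gone) → extinct.
Round 2: Sculpin (all prey gone), Crayfish (all prey gone) → extinct.
No further losses. Total secondary extinctions: 3.

3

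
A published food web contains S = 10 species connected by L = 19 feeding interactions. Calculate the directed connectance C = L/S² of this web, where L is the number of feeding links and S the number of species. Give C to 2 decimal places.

The web has S = 10 species and L = 19 feeding links.
C = L / S² = 19 / 100 = 0.1900 ≈ 0.19.

C = 0.19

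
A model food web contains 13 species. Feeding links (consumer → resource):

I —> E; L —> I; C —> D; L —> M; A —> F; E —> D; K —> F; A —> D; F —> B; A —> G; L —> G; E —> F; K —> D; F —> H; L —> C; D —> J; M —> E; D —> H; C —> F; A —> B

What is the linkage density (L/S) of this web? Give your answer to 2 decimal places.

L/S = 1.54

There are L = 20 links among S = 13 species.
L/S = 20/13 = 1.5385 ≈ 1.54.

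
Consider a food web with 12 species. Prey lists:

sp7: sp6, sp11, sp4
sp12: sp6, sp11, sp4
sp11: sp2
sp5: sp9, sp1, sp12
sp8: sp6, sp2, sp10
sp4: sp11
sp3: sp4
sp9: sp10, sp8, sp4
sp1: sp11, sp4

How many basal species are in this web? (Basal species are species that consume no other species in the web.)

Basal species (no prey listed): sp6, sp2, sp10.
Count: 3.

3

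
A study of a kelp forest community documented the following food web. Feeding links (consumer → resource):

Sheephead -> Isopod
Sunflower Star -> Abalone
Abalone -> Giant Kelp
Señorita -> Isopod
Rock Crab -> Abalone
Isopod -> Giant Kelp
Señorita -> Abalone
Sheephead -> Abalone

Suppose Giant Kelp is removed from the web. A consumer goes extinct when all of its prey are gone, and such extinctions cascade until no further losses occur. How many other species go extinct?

Remove Giant Kelp.
Round 1: Abalone (all prey gone), Isopod (all prey gone) → extinct.
Round 2: Rock Crab (all prey gone), Señorita (all prey gone), Sheephead (all prey gone), Sunflower Star (all prey gone) → extinct.
No further losses. Total secondary extinctions: 6.

6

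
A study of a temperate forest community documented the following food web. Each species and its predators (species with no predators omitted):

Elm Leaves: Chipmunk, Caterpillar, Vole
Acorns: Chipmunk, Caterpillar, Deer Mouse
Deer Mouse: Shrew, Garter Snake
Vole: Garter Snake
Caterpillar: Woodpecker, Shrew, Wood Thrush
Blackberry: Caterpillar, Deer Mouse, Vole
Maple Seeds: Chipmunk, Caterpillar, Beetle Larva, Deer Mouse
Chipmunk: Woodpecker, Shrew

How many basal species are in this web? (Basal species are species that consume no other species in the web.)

4

Basal species (no prey listed): Maple Seeds, Elm Leaves, Acorns, Blackberry.
Count: 4.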